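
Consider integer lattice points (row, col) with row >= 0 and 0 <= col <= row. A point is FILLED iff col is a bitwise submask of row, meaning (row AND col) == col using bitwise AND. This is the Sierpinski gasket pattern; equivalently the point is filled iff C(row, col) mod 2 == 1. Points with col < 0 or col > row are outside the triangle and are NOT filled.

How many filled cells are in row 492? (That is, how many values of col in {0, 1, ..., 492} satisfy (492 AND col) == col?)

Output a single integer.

492 in binary = 111101100
popcount(492) = number of 1-bits in 111101100 = 6
A col c satisfies (492 AND c) == c iff every set bit of c is also set in 492; each of the 6 set bits of 492 can independently be on or off in c.
count = 2^6 = 64

Answer: 64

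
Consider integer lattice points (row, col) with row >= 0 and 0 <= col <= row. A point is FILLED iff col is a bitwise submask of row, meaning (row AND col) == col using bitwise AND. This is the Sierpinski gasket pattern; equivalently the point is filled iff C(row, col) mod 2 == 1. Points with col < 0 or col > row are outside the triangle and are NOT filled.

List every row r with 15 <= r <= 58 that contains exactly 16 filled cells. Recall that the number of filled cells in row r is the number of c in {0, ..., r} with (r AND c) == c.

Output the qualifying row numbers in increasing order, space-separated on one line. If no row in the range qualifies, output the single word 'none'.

Answer: 15 23 27 29 30 39 43 45 46 51 53 54 57 58

Derivation:
Row r has 2^popcount(r) filled cells, so we need popcount(r) = log2(16) = 4.
Scan r = 15..58 and keep those with exactly 4 one-bits:
r=15=1111 popcount=4 -> KEEP
r=16=10000 popcount=1 -> skip
r=17=10001 popcount=2 -> skip
r=18=10010 popcount=2 -> skip
r=19=10011 popcount=3 -> skip
r=20=10100 popcount=2 -> skip
r=21=10101 popcount=3 -> skip
r=22=10110 popcount=3 -> skip
r=23=10111 popcount=4 -> KEEP
r=24=11000 popcount=2 -> skip
r=25=11001 popcount=3 -> skip
r=26=11010 popcount=3 -> skip
r=27=11011 popcount=4 -> KEEP
r=28=11100 popcount=3 -> skip
r=29=11101 popcount=4 -> KEEP
r=30=11110 popcount=4 -> KEEP
r=31=11111 popcount=5 -> skip
r=32=100000 popcount=1 -> skip
r=33=100001 popcount=2 -> skip
r=34=100010 popcount=2 -> skip
r=35=100011 popcount=3 -> skip
r=36=100100 popcount=2 -> skip
r=37=100101 popcount=3 -> skip
r=38=100110 popcount=3 -> skip
r=39=100111 popcount=4 -> KEEP
r=40=101000 popcount=2 -> skip
r=41=101001 popcount=3 -> skip
r=42=101010 popcount=3 -> skip
r=43=101011 popcount=4 -> KEEP
r=44=101100 popcount=3 -> skip
r=45=101101 popcount=4 -> KEEP
r=46=101110 popcount=4 -> KEEP
r=47=101111 popcount=5 -> skip
r=48=110000 popcount=2 -> skip
r=49=110001 popcount=3 -> skip
r=50=110010 popcount=3 -> skip
r=51=110011 popcount=4 -> KEEP
r=52=110100 popcount=3 -> skip
r=53=110101 popcount=4 -> KEEP
r=54=110110 popcount=4 -> KEEP
r=55=110111 popcount=5 -> skip
r=56=111000 popcount=3 -> skip
r=57=111001 popcount=4 -> KEEP
r=58=111010 popcount=4 -> KEEP
Kept rows: 15 23 27 29 30 39 43 45 46 51 53 54 57 58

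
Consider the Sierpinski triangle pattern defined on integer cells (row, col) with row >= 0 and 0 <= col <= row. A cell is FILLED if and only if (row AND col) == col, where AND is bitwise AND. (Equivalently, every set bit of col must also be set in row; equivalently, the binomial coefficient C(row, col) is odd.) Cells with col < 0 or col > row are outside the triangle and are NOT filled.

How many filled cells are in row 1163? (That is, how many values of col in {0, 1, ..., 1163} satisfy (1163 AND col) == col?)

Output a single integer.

1163 in binary = 10010001011
popcount(1163) = number of 1-bits in 10010001011 = 5
A col c satisfies (1163 AND c) == c iff every set bit of c is also set in 1163; each of the 5 set bits of 1163 can independently be on or off in c.
count = 2^5 = 32

Answer: 32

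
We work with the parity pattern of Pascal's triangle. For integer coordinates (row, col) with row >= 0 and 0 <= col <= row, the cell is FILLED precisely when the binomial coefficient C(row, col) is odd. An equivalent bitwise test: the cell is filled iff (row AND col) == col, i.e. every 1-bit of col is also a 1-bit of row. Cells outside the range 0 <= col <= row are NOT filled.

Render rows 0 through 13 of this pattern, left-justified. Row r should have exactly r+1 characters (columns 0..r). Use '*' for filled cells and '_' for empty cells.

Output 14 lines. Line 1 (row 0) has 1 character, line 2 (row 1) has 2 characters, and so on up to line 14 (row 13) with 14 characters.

Answer: *
**
*_*
****
*___*
**__**
*_*_*_*
********
*_______*
**______**
*_*_____*_*
****____****
*___*___*___*
**__**__**__**

Derivation:
r0=0: *
r1=1: **
r2=10: *_*
r3=11: ****
r4=100: *___*
r5=101: **__**
r6=110: *_*_*_*
r7=111: ********
r8=1000: *_______*
r9=1001: **______**
r10=1010: *_*_____*_*
r11=1011: ****____****
r12=1100: *___*___*___*
r13=1101: **__**__**__**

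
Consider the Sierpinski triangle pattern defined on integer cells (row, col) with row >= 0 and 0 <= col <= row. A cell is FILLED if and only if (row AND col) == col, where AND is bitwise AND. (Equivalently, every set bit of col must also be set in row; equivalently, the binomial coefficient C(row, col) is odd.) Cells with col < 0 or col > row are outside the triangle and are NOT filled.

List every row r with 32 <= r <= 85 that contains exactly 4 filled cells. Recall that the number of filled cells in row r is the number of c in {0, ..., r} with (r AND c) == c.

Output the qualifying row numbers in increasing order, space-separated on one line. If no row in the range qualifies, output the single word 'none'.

Answer: 33 34 36 40 48 65 66 68 72 80

Derivation:
Row r has 2^popcount(r) filled cells, so we need popcount(r) = log2(4) = 2.
Scan r = 32..85 and keep those with exactly 2 one-bits:
r=32=100000 popcount=1 -> skip
r=33=100001 popcount=2 -> KEEP
r=34=100010 popcount=2 -> KEEP
r=35=100011 popcount=3 -> skip
r=36=100100 popcount=2 -> KEEP
r=37=100101 popcount=3 -> skip
r=38=100110 popcount=3 -> skip
r=39=100111 popcount=4 -> skip
r=40=101000 popcount=2 -> KEEP
r=41=101001 popcount=3 -> skip
r=42=101010 popcount=3 -> skip
r=43=101011 popcount=4 -> skip
r=44=101100 popcount=3 -> skip
r=45=101101 popcount=4 -> skip
r=46=101110 popcount=4 -> skip
r=47=101111 popcount=5 -> skip
r=48=110000 popcount=2 -> KEEP
r=49=110001 popcount=3 -> skip
r=50=110010 popcount=3 -> skip
r=51=110011 popcount=4 -> skip
r=52=110100 popcount=3 -> skip
r=53=110101 popcount=4 -> skip
r=54=110110 popcount=4 -> skip
r=55=110111 popcount=5 -> skip
r=56=111000 popcount=3 -> skip
r=57=111001 popcount=4 -> skip
r=58=111010 popcount=4 -> skip
r=59=111011 popcount=5 -> skip
r=60=111100 popcount=4 -> skip
r=61=111101 popcount=5 -> skip
r=62=111110 popcount=5 -> skip
r=63=111111 popcount=6 -> skip
r=64=1000000 popcount=1 -> skip
r=65=1000001 popcount=2 -> KEEP
r=66=1000010 popcount=2 -> KEEP
r=67=1000011 popcount=3 -> skip
r=68=1000100 popcount=2 -> KEEP
r=69=1000101 popcount=3 -> skip
r=70=1000110 popcount=3 -> skip
r=71=1000111 popcount=4 -> skip
r=72=1001000 popcount=2 -> KEEP
r=73=1001001 popcount=3 -> skip
r=74=1001010 popcount=3 -> skip
r=75=1001011 popcount=4 -> skip
r=76=1001100 popcount=3 -> skip
r=77=1001101 popcount=4 -> skip
r=78=1001110 popcount=4 -> skip
r=79=1001111 popcount=5 -> skip
r=80=1010000 popcount=2 -> KEEP
r=81=1010001 popcount=3 -> skip
r=82=1010010 popcount=3 -> skip
r=83=1010011 popcount=4 -> skip
r=84=1010100 popcount=3 -> skip
r=85=1010101 popcount=4 -> skip
Kept rows: 33 34 36 40 48 65 66 68 72 80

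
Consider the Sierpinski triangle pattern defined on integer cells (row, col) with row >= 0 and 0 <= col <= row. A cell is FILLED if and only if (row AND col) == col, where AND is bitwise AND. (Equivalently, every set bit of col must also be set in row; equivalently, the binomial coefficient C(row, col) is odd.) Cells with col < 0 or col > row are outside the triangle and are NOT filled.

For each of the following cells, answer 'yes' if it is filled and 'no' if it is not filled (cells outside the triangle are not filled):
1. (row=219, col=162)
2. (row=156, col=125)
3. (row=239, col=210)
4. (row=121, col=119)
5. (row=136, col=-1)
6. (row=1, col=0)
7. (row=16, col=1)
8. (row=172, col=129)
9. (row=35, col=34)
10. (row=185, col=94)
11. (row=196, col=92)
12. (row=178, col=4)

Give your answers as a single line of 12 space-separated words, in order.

(219,162): row=0b11011011, col=0b10100010, row AND col = 0b10000010 = 130; 130 != 162 -> empty
(156,125): row=0b10011100, col=0b1111101, row AND col = 0b11100 = 28; 28 != 125 -> empty
(239,210): row=0b11101111, col=0b11010010, row AND col = 0b11000010 = 194; 194 != 210 -> empty
(121,119): row=0b1111001, col=0b1110111, row AND col = 0b1110001 = 113; 113 != 119 -> empty
(136,-1): col outside [0, 136] -> not filled
(1,0): row=0b1, col=0b0, row AND col = 0b0 = 0; 0 == 0 -> filled
(16,1): row=0b10000, col=0b1, row AND col = 0b0 = 0; 0 != 1 -> empty
(172,129): row=0b10101100, col=0b10000001, row AND col = 0b10000000 = 128; 128 != 129 -> empty
(35,34): row=0b100011, col=0b100010, row AND col = 0b100010 = 34; 34 == 34 -> filled
(185,94): row=0b10111001, col=0b1011110, row AND col = 0b11000 = 24; 24 != 94 -> empty
(196,92): row=0b11000100, col=0b1011100, row AND col = 0b1000100 = 68; 68 != 92 -> empty
(178,4): row=0b10110010, col=0b100, row AND col = 0b0 = 0; 0 != 4 -> empty

Answer: no no no no no yes no no yes no no no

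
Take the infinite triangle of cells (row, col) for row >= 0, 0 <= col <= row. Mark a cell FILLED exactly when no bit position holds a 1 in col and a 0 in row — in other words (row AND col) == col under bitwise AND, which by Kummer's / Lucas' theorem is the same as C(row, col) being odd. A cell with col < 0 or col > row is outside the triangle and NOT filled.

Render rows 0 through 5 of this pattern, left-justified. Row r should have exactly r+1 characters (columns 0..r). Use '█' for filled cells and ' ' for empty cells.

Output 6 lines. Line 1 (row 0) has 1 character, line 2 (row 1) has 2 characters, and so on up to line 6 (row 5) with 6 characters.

Answer: █
██
█ █
████
█   █
██  ██

Derivation:
r0=0: █
r1=1: ██
r2=10: █ █
r3=11: ████
r4=100: █   █
r5=101: ██  ██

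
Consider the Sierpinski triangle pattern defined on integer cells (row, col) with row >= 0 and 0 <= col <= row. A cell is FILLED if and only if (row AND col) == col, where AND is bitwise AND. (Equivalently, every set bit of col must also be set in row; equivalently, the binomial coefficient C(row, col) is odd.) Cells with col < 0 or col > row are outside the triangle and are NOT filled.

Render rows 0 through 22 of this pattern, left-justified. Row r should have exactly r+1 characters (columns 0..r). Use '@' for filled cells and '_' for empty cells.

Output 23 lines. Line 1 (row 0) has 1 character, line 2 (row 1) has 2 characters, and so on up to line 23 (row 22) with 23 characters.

r0=0: @
r1=1: @@
r2=10: @_@
r3=11: @@@@
r4=100: @___@
r5=101: @@__@@
r6=110: @_@_@_@
r7=111: @@@@@@@@
r8=1000: @_______@
r9=1001: @@______@@
r10=1010: @_@_____@_@
r11=1011: @@@@____@@@@
r12=1100: @___@___@___@
r13=1101: @@__@@__@@__@@
r14=1110: @_@_@_@_@_@_@_@
r15=1111: @@@@@@@@@@@@@@@@
r16=10000: @_______________@
r17=10001: @@______________@@
r18=10010: @_@_____________@_@
r19=10011: @@@@____________@@@@
r20=10100: @___@___________@___@
r21=10101: @@__@@__________@@__@@
r22=10110: @_@_@_@_________@_@_@_@

Answer: @
@@
@_@
@@@@
@___@
@@__@@
@_@_@_@
@@@@@@@@
@_______@
@@______@@
@_@_____@_@
@@@@____@@@@
@___@___@___@
@@__@@__@@__@@
@_@_@_@_@_@_@_@
@@@@@@@@@@@@@@@@
@_______________@
@@______________@@
@_@_____________@_@
@@@@____________@@@@
@___@___________@___@
@@__@@__________@@__@@
@_@_@_@_________@_@_@_@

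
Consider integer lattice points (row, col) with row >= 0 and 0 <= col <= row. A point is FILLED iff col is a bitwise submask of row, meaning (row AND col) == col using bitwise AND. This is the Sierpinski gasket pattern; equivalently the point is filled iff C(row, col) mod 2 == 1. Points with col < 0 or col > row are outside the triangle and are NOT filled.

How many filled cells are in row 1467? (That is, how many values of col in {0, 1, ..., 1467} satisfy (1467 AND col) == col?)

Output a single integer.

1467 in binary = 10110111011
popcount(1467) = number of 1-bits in 10110111011 = 8
A col c satisfies (1467 AND c) == c iff every set bit of c is also set in 1467; each of the 8 set bits of 1467 can independently be on or off in c.
count = 2^8 = 256

Answer: 256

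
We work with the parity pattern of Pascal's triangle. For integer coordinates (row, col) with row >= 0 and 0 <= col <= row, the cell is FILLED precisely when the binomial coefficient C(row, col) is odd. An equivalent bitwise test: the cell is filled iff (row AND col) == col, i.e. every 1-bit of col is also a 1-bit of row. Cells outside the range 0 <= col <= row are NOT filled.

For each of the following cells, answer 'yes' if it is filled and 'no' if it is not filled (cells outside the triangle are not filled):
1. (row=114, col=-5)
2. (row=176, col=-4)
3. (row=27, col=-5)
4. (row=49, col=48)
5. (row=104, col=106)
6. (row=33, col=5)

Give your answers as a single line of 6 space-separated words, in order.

(114,-5): col outside [0, 114] -> not filled
(176,-4): col outside [0, 176] -> not filled
(27,-5): col outside [0, 27] -> not filled
(49,48): row=0b110001, col=0b110000, row AND col = 0b110000 = 48; 48 == 48 -> filled
(104,106): col outside [0, 104] -> not filled
(33,5): row=0b100001, col=0b101, row AND col = 0b1 = 1; 1 != 5 -> empty

Answer: no no no yes no no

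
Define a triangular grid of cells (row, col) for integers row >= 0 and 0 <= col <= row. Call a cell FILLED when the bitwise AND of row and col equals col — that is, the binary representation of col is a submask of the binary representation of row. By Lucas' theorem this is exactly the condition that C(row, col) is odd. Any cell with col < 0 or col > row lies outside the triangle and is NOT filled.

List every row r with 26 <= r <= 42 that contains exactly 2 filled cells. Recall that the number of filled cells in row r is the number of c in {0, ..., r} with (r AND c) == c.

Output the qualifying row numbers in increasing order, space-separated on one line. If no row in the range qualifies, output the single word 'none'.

Answer: 32

Derivation:
Row r has 2^popcount(r) filled cells, so we need popcount(r) = log2(2) = 1.
Scan r = 26..42 and keep those with exactly 1 one-bits:
r=26=11010 popcount=3 -> skip
r=27=11011 popcount=4 -> skip
r=28=11100 popcount=3 -> skip
r=29=11101 popcount=4 -> skip
r=30=11110 popcount=4 -> skip
r=31=11111 popcount=5 -> skip
r=32=100000 popcount=1 -> KEEP
r=33=100001 popcount=2 -> skip
r=34=100010 popcount=2 -> skip
r=35=100011 popcount=3 -> skip
r=36=100100 popcount=2 -> skip
r=37=100101 popcount=3 -> skip
r=38=100110 popcount=3 -> skip
r=39=100111 popcount=4 -> skip
r=40=101000 popcount=2 -> skip
r=41=101001 popcount=3 -> skip
r=42=101010 popcount=3 -> skip
Kept rows: 32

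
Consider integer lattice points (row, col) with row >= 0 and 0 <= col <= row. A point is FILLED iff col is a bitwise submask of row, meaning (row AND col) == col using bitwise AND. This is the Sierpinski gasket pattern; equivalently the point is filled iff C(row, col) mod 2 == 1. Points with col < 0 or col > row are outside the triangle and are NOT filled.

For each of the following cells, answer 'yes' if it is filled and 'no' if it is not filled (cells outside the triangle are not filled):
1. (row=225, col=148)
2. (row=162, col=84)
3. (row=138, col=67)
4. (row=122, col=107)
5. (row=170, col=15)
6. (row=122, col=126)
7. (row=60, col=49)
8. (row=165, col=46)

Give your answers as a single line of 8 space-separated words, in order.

Answer: no no no no no no no no

Derivation:
(225,148): row=0b11100001, col=0b10010100, row AND col = 0b10000000 = 128; 128 != 148 -> empty
(162,84): row=0b10100010, col=0b1010100, row AND col = 0b0 = 0; 0 != 84 -> empty
(138,67): row=0b10001010, col=0b1000011, row AND col = 0b10 = 2; 2 != 67 -> empty
(122,107): row=0b1111010, col=0b1101011, row AND col = 0b1101010 = 106; 106 != 107 -> empty
(170,15): row=0b10101010, col=0b1111, row AND col = 0b1010 = 10; 10 != 15 -> empty
(122,126): col outside [0, 122] -> not filled
(60,49): row=0b111100, col=0b110001, row AND col = 0b110000 = 48; 48 != 49 -> empty
(165,46): row=0b10100101, col=0b101110, row AND col = 0b100100 = 36; 36 != 46 -> empty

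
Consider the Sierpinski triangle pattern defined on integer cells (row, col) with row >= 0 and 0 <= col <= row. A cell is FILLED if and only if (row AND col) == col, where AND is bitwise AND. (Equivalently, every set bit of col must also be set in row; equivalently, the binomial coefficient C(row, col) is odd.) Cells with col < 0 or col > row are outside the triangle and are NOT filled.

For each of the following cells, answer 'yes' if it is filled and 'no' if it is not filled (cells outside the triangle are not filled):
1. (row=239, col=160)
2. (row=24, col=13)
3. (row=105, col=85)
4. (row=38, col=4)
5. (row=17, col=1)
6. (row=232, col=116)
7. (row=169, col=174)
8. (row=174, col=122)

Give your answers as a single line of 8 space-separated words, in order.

(239,160): row=0b11101111, col=0b10100000, row AND col = 0b10100000 = 160; 160 == 160 -> filled
(24,13): row=0b11000, col=0b1101, row AND col = 0b1000 = 8; 8 != 13 -> empty
(105,85): row=0b1101001, col=0b1010101, row AND col = 0b1000001 = 65; 65 != 85 -> empty
(38,4): row=0b100110, col=0b100, row AND col = 0b100 = 4; 4 == 4 -> filled
(17,1): row=0b10001, col=0b1, row AND col = 0b1 = 1; 1 == 1 -> filled
(232,116): row=0b11101000, col=0b1110100, row AND col = 0b1100000 = 96; 96 != 116 -> empty
(169,174): col outside [0, 169] -> not filled
(174,122): row=0b10101110, col=0b1111010, row AND col = 0b101010 = 42; 42 != 122 -> empty

Answer: yes no no yes yes no no no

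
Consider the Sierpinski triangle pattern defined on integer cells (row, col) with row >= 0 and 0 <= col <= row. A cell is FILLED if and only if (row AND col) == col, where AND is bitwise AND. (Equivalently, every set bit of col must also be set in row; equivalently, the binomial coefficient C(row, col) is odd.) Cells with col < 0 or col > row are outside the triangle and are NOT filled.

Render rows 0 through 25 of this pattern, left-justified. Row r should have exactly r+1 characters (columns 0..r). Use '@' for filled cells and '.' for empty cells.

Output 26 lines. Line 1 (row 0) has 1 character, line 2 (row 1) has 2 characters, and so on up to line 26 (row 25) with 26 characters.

Answer: @
@@
@.@
@@@@
@...@
@@..@@
@.@.@.@
@@@@@@@@
@.......@
@@......@@
@.@.....@.@
@@@@....@@@@
@...@...@...@
@@..@@..@@..@@
@.@.@.@.@.@.@.@
@@@@@@@@@@@@@@@@
@...............@
@@..............@@
@.@.............@.@
@@@@............@@@@
@...@...........@...@
@@..@@..........@@..@@
@.@.@.@.........@.@.@.@
@@@@@@@@........@@@@@@@@
@.......@.......@.......@
@@......@@......@@......@@

Derivation:
r0=0: @
r1=1: @@
r2=10: @.@
r3=11: @@@@
r4=100: @...@
r5=101: @@..@@
r6=110: @.@.@.@
r7=111: @@@@@@@@
r8=1000: @.......@
r9=1001: @@......@@
r10=1010: @.@.....@.@
r11=1011: @@@@....@@@@
r12=1100: @...@...@...@
r13=1101: @@..@@..@@..@@
r14=1110: @.@.@.@.@.@.@.@
r15=1111: @@@@@@@@@@@@@@@@
r16=10000: @...............@
r17=10001: @@..............@@
r18=10010: @.@.............@.@
r19=10011: @@@@............@@@@
r20=10100: @...@...........@...@
r21=10101: @@..@@..........@@..@@
r22=10110: @.@.@.@.........@.@.@.@
r23=10111: @@@@@@@@........@@@@@@@@
r24=11000: @.......@.......@.......@
r25=11001: @@......@@......@@......@@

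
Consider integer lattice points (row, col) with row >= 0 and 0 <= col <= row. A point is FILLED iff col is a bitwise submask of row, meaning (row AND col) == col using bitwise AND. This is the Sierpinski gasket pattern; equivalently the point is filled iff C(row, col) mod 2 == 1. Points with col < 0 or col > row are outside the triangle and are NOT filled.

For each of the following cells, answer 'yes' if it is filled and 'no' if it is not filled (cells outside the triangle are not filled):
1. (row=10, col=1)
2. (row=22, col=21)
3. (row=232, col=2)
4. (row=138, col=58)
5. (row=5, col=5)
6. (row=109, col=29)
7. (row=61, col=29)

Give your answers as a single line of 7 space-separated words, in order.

(10,1): row=0b1010, col=0b1, row AND col = 0b0 = 0; 0 != 1 -> empty
(22,21): row=0b10110, col=0b10101, row AND col = 0b10100 = 20; 20 != 21 -> empty
(232,2): row=0b11101000, col=0b10, row AND col = 0b0 = 0; 0 != 2 -> empty
(138,58): row=0b10001010, col=0b111010, row AND col = 0b1010 = 10; 10 != 58 -> empty
(5,5): row=0b101, col=0b101, row AND col = 0b101 = 5; 5 == 5 -> filled
(109,29): row=0b1101101, col=0b11101, row AND col = 0b1101 = 13; 13 != 29 -> empty
(61,29): row=0b111101, col=0b11101, row AND col = 0b11101 = 29; 29 == 29 -> filled

Answer: no no no no yes no yes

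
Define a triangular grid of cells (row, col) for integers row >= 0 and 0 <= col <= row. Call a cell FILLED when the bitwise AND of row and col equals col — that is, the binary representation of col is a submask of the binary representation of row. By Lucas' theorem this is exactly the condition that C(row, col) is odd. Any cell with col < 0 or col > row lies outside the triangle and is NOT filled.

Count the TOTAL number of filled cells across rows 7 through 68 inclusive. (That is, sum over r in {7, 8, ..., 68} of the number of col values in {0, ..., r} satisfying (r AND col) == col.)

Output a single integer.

r7=111 pc3: +8 =8
r8=1000 pc1: +2 =10
r9=1001 pc2: +4 =14
r10=1010 pc2: +4 =18
r11=1011 pc3: +8 =26
r12=1100 pc2: +4 =30
r13=1101 pc3: +8 =38
r14=1110 pc3: +8 =46
r15=1111 pc4: +16 =62
r16=10000 pc1: +2 =64
r17=10001 pc2: +4 =68
r18=10010 pc2: +4 =72
r19=10011 pc3: +8 =80
r20=10100 pc2: +4 =84
r21=10101 pc3: +8 =92
r22=10110 pc3: +8 =100
r23=10111 pc4: +16 =116
r24=11000 pc2: +4 =120
r25=11001 pc3: +8 =128
r26=11010 pc3: +8 =136
r27=11011 pc4: +16 =152
r28=11100 pc3: +8 =160
r29=11101 pc4: +16 =176
r30=11110 pc4: +16 =192
r31=11111 pc5: +32 =224
r32=100000 pc1: +2 =226
r33=100001 pc2: +4 =230
r34=100010 pc2: +4 =234
r35=100011 pc3: +8 =242
r36=100100 pc2: +4 =246
r37=100101 pc3: +8 =254
r38=100110 pc3: +8 =262
r39=100111 pc4: +16 =278
r40=101000 pc2: +4 =282
r41=101001 pc3: +8 =290
r42=101010 pc3: +8 =298
r43=101011 pc4: +16 =314
r44=101100 pc3: +8 =322
r45=101101 pc4: +16 =338
r46=101110 pc4: +16 =354
r47=101111 pc5: +32 =386
r48=110000 pc2: +4 =390
r49=110001 pc3: +8 =398
r50=110010 pc3: +8 =406
r51=110011 pc4: +16 =422
r52=110100 pc3: +8 =430
r53=110101 pc4: +16 =446
r54=110110 pc4: +16 =462
r55=110111 pc5: +32 =494
r56=111000 pc3: +8 =502
r57=111001 pc4: +16 =518
r58=111010 pc4: +16 =534
r59=111011 pc5: +32 =566
r60=111100 pc4: +16 =582
r61=111101 pc5: +32 =614
r62=111110 pc5: +32 =646
r63=111111 pc6: +64 =710
r64=1000000 pc1: +2 =712
r65=1000001 pc2: +4 =716
r66=1000010 pc2: +4 =720
r67=1000011 pc3: +8 =728
r68=1000100 pc2: +4 =732

Answer: 732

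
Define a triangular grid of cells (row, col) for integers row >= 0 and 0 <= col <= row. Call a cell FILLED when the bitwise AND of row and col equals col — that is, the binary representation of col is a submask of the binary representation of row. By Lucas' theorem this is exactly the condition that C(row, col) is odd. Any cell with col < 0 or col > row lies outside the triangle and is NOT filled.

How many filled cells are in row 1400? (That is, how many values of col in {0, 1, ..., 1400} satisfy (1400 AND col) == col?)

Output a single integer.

Answer: 64

Derivation:
1400 in binary = 10101111000
popcount(1400) = number of 1-bits in 10101111000 = 6
A col c satisfies (1400 AND c) == c iff every set bit of c is also set in 1400; each of the 6 set bits of 1400 can independently be on or off in c.
count = 2^6 = 64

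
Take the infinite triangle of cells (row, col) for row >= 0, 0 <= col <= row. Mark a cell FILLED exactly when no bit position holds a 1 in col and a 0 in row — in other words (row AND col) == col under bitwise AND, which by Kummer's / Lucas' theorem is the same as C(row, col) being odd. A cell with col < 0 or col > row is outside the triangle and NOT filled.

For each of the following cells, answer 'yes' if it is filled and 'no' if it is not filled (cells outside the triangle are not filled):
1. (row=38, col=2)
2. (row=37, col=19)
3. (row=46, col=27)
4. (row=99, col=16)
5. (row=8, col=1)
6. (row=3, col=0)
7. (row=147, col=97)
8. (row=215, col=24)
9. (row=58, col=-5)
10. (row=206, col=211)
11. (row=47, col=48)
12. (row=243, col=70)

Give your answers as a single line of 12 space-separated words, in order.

(38,2): row=0b100110, col=0b10, row AND col = 0b10 = 2; 2 == 2 -> filled
(37,19): row=0b100101, col=0b10011, row AND col = 0b1 = 1; 1 != 19 -> empty
(46,27): row=0b101110, col=0b11011, row AND col = 0b1010 = 10; 10 != 27 -> empty
(99,16): row=0b1100011, col=0b10000, row AND col = 0b0 = 0; 0 != 16 -> empty
(8,1): row=0b1000, col=0b1, row AND col = 0b0 = 0; 0 != 1 -> empty
(3,0): row=0b11, col=0b0, row AND col = 0b0 = 0; 0 == 0 -> filled
(147,97): row=0b10010011, col=0b1100001, row AND col = 0b1 = 1; 1 != 97 -> empty
(215,24): row=0b11010111, col=0b11000, row AND col = 0b10000 = 16; 16 != 24 -> empty
(58,-5): col outside [0, 58] -> not filled
(206,211): col outside [0, 206] -> not filled
(47,48): col outside [0, 47] -> not filled
(243,70): row=0b11110011, col=0b1000110, row AND col = 0b1000010 = 66; 66 != 70 -> empty

Answer: yes no no no no yes no no no no no no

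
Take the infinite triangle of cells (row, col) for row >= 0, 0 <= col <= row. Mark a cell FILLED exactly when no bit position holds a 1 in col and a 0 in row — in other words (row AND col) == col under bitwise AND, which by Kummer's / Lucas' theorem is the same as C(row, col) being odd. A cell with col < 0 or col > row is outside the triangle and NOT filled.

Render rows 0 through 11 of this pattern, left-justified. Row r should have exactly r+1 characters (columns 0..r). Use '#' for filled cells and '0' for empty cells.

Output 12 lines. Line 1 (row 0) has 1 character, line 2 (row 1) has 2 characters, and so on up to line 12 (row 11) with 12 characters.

Answer: #
##
#0#
####
#000#
##00##
#0#0#0#
########
#0000000#
##000000##
#0#00000#0#
####0000####

Derivation:
r0=0: #
r1=1: ##
r2=10: #0#
r3=11: ####
r4=100: #000#
r5=101: ##00##
r6=110: #0#0#0#
r7=111: ########
r8=1000: #0000000#
r9=1001: ##000000##
r10=1010: #0#00000#0#
r11=1011: ####0000####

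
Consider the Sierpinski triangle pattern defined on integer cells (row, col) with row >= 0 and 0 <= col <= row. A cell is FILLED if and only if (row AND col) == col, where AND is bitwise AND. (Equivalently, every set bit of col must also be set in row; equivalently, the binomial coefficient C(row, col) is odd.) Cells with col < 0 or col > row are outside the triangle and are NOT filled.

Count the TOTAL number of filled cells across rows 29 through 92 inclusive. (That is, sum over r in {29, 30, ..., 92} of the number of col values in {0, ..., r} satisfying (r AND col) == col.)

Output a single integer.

Answer: 908

Derivation:
r29=11101 pc4: +16 =16
r30=11110 pc4: +16 =32
r31=11111 pc5: +32 =64
r32=100000 pc1: +2 =66
r33=100001 pc2: +4 =70
r34=100010 pc2: +4 =74
r35=100011 pc3: +8 =82
r36=100100 pc2: +4 =86
r37=100101 pc3: +8 =94
r38=100110 pc3: +8 =102
r39=100111 pc4: +16 =118
r40=101000 pc2: +4 =122
r41=101001 pc3: +8 =130
r42=101010 pc3: +8 =138
r43=101011 pc4: +16 =154
r44=101100 pc3: +8 =162
r45=101101 pc4: +16 =178
r46=101110 pc4: +16 =194
r47=101111 pc5: +32 =226
r48=110000 pc2: +4 =230
r49=110001 pc3: +8 =238
r50=110010 pc3: +8 =246
r51=110011 pc4: +16 =262
r52=110100 pc3: +8 =270
r53=110101 pc4: +16 =286
r54=110110 pc4: +16 =302
r55=110111 pc5: +32 =334
r56=111000 pc3: +8 =342
r57=111001 pc4: +16 =358
r58=111010 pc4: +16 =374
r59=111011 pc5: +32 =406
r60=111100 pc4: +16 =422
r61=111101 pc5: +32 =454
r62=111110 pc5: +32 =486
r63=111111 pc6: +64 =550
r64=1000000 pc1: +2 =552
r65=1000001 pc2: +4 =556
r66=1000010 pc2: +4 =560
r67=1000011 pc3: +8 =568
r68=1000100 pc2: +4 =572
r69=1000101 pc3: +8 =580
r70=1000110 pc3: +8 =588
r71=1000111 pc4: +16 =604
r72=1001000 pc2: +4 =608
r73=1001001 pc3: +8 =616
r74=1001010 pc3: +8 =624
r75=1001011 pc4: +16 =640
r76=1001100 pc3: +8 =648
r77=1001101 pc4: +16 =664
r78=1001110 pc4: +16 =680
r79=1001111 pc5: +32 =712
r80=1010000 pc2: +4 =716
r81=1010001 pc3: +8 =724
r82=1010010 pc3: +8 =732
r83=1010011 pc4: +16 =748
r84=1010100 pc3: +8 =756
r85=1010101 pc4: +16 =772
r86=1010110 pc4: +16 =788
r87=1010111 pc5: +32 =820
r88=1011000 pc3: +8 =828
r89=1011001 pc4: +16 =844
r90=1011010 pc4: +16 =860
r91=1011011 pc5: +32 =892
r92=1011100 pc4: +16 =908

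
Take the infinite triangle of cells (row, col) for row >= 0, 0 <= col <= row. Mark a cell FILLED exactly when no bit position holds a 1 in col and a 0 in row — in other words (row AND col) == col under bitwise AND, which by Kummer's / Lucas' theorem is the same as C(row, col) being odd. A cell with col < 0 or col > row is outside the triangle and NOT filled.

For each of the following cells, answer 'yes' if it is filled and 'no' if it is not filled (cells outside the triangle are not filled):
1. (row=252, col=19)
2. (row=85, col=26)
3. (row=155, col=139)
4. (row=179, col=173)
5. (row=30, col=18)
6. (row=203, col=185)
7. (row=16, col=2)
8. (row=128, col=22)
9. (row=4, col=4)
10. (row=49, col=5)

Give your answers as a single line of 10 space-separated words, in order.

(252,19): row=0b11111100, col=0b10011, row AND col = 0b10000 = 16; 16 != 19 -> empty
(85,26): row=0b1010101, col=0b11010, row AND col = 0b10000 = 16; 16 != 26 -> empty
(155,139): row=0b10011011, col=0b10001011, row AND col = 0b10001011 = 139; 139 == 139 -> filled
(179,173): row=0b10110011, col=0b10101101, row AND col = 0b10100001 = 161; 161 != 173 -> empty
(30,18): row=0b11110, col=0b10010, row AND col = 0b10010 = 18; 18 == 18 -> filled
(203,185): row=0b11001011, col=0b10111001, row AND col = 0b10001001 = 137; 137 != 185 -> empty
(16,2): row=0b10000, col=0b10, row AND col = 0b0 = 0; 0 != 2 -> empty
(128,22): row=0b10000000, col=0b10110, row AND col = 0b0 = 0; 0 != 22 -> empty
(4,4): row=0b100, col=0b100, row AND col = 0b100 = 4; 4 == 4 -> filled
(49,5): row=0b110001, col=0b101, row AND col = 0b1 = 1; 1 != 5 -> empty

Answer: no no yes no yes no no no yes no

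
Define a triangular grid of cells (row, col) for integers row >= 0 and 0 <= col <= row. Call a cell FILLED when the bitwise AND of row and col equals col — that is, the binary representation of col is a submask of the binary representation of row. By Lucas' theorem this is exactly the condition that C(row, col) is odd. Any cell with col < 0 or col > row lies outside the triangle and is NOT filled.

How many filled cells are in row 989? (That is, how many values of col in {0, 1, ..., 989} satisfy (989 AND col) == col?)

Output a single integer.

989 in binary = 1111011101
popcount(989) = number of 1-bits in 1111011101 = 8
A col c satisfies (989 AND c) == c iff every set bit of c is also set in 989; each of the 8 set bits of 989 can independently be on or off in c.
count = 2^8 = 256

Answer: 256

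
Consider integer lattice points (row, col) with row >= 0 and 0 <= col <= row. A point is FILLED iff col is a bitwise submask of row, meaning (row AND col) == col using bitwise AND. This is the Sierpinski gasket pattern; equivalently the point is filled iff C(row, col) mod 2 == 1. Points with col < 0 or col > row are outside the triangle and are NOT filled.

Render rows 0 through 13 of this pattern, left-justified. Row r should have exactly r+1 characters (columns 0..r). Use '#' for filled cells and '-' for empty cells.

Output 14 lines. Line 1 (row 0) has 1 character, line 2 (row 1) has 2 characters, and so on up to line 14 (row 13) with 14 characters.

r0=0: #
r1=1: ##
r2=10: #-#
r3=11: ####
r4=100: #---#
r5=101: ##--##
r6=110: #-#-#-#
r7=111: ########
r8=1000: #-------#
r9=1001: ##------##
r10=1010: #-#-----#-#
r11=1011: ####----####
r12=1100: #---#---#---#
r13=1101: ##--##--##--##

Answer: #
##
#-#
####
#---#
##--##
#-#-#-#
########
#-------#
##------##
#-#-----#-#
####----####
#---#---#---#
##--##--##--##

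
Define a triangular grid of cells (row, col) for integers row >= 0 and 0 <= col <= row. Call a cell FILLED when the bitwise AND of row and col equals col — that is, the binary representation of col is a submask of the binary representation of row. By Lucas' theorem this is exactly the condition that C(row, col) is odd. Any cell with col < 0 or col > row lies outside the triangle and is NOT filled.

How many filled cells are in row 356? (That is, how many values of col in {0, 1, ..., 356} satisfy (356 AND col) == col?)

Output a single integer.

Answer: 16

Derivation:
356 in binary = 101100100
popcount(356) = number of 1-bits in 101100100 = 4
A col c satisfies (356 AND c) == c iff every set bit of c is also set in 356; each of the 4 set bits of 356 can independently be on or off in c.
count = 2^4 = 16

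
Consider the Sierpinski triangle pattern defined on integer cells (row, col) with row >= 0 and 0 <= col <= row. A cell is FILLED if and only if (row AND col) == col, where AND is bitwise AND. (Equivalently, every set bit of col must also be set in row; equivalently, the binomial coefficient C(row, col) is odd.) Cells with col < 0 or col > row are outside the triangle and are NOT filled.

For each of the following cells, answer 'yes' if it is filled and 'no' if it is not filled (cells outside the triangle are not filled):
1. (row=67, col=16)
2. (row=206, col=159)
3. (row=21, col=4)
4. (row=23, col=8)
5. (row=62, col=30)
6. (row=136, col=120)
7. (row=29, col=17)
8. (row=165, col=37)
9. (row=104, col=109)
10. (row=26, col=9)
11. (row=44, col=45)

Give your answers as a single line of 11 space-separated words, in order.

Answer: no no yes no yes no yes yes no no no

Derivation:
(67,16): row=0b1000011, col=0b10000, row AND col = 0b0 = 0; 0 != 16 -> empty
(206,159): row=0b11001110, col=0b10011111, row AND col = 0b10001110 = 142; 142 != 159 -> empty
(21,4): row=0b10101, col=0b100, row AND col = 0b100 = 4; 4 == 4 -> filled
(23,8): row=0b10111, col=0b1000, row AND col = 0b0 = 0; 0 != 8 -> empty
(62,30): row=0b111110, col=0b11110, row AND col = 0b11110 = 30; 30 == 30 -> filled
(136,120): row=0b10001000, col=0b1111000, row AND col = 0b1000 = 8; 8 != 120 -> empty
(29,17): row=0b11101, col=0b10001, row AND col = 0b10001 = 17; 17 == 17 -> filled
(165,37): row=0b10100101, col=0b100101, row AND col = 0b100101 = 37; 37 == 37 -> filled
(104,109): col outside [0, 104] -> not filled
(26,9): row=0b11010, col=0b1001, row AND col = 0b1000 = 8; 8 != 9 -> empty
(44,45): col outside [0, 44] -> not filled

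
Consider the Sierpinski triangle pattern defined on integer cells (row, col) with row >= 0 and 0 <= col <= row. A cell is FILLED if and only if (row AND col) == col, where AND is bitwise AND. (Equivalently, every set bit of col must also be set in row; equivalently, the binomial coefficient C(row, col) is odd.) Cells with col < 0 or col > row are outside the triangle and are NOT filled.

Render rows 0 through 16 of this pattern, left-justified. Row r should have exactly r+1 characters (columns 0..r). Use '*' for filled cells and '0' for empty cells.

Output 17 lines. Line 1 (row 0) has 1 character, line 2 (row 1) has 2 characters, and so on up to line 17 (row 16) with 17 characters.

Answer: *
**
*0*
****
*000*
**00**
*0*0*0*
********
*0000000*
**000000**
*0*00000*0*
****0000****
*000*000*000*
**00**00**00**
*0*0*0*0*0*0*0*
****************
*000000000000000*

Derivation:
r0=0: *
r1=1: **
r2=10: *0*
r3=11: ****
r4=100: *000*
r5=101: **00**
r6=110: *0*0*0*
r7=111: ********
r8=1000: *0000000*
r9=1001: **000000**
r10=1010: *0*00000*0*
r11=1011: ****0000****
r12=1100: *000*000*000*
r13=1101: **00**00**00**
r14=1110: *0*0*0*0*0*0*0*
r15=1111: ****************
r16=10000: *000000000000000*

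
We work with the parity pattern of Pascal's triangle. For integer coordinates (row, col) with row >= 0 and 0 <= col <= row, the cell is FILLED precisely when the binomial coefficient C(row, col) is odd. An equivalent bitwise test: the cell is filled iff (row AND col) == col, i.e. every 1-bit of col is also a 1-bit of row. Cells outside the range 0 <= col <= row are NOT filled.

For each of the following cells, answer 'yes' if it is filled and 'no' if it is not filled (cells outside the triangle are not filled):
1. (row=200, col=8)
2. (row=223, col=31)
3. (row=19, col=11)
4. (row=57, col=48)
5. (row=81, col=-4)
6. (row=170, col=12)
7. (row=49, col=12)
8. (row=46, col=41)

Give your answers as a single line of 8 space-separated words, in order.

Answer: yes yes no yes no no no no

Derivation:
(200,8): row=0b11001000, col=0b1000, row AND col = 0b1000 = 8; 8 == 8 -> filled
(223,31): row=0b11011111, col=0b11111, row AND col = 0b11111 = 31; 31 == 31 -> filled
(19,11): row=0b10011, col=0b1011, row AND col = 0b11 = 3; 3 != 11 -> empty
(57,48): row=0b111001, col=0b110000, row AND col = 0b110000 = 48; 48 == 48 -> filled
(81,-4): col outside [0, 81] -> not filled
(170,12): row=0b10101010, col=0b1100, row AND col = 0b1000 = 8; 8 != 12 -> empty
(49,12): row=0b110001, col=0b1100, row AND col = 0b0 = 0; 0 != 12 -> empty
(46,41): row=0b101110, col=0b101001, row AND col = 0b101000 = 40; 40 != 41 -> empty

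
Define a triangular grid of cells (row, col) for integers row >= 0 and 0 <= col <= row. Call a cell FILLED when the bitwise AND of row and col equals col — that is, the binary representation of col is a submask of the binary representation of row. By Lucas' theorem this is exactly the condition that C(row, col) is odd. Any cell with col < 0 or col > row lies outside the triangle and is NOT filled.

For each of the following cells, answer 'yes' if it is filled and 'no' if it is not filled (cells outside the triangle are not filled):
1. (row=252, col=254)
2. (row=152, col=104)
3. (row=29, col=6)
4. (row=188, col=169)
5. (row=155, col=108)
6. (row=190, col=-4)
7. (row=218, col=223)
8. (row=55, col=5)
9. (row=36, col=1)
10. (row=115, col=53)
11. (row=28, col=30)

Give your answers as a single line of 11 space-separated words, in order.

(252,254): col outside [0, 252] -> not filled
(152,104): row=0b10011000, col=0b1101000, row AND col = 0b1000 = 8; 8 != 104 -> empty
(29,6): row=0b11101, col=0b110, row AND col = 0b100 = 4; 4 != 6 -> empty
(188,169): row=0b10111100, col=0b10101001, row AND col = 0b10101000 = 168; 168 != 169 -> empty
(155,108): row=0b10011011, col=0b1101100, row AND col = 0b1000 = 8; 8 != 108 -> empty
(190,-4): col outside [0, 190] -> not filled
(218,223): col outside [0, 218] -> not filled
(55,5): row=0b110111, col=0b101, row AND col = 0b101 = 5; 5 == 5 -> filled
(36,1): row=0b100100, col=0b1, row AND col = 0b0 = 0; 0 != 1 -> empty
(115,53): row=0b1110011, col=0b110101, row AND col = 0b110001 = 49; 49 != 53 -> empty
(28,30): col outside [0, 28] -> not filled

Answer: no no no no no no no yes no no no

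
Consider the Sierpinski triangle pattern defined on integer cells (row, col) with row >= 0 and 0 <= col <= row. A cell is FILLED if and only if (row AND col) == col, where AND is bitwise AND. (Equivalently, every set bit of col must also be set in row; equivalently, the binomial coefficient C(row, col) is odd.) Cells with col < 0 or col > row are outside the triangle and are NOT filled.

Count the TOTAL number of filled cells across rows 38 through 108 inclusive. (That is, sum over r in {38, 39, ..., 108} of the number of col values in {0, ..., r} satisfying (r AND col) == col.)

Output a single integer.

r38=100110 pc3: +8 =8
r39=100111 pc4: +16 =24
r40=101000 pc2: +4 =28
r41=101001 pc3: +8 =36
r42=101010 pc3: +8 =44
r43=101011 pc4: +16 =60
r44=101100 pc3: +8 =68
r45=101101 pc4: +16 =84
r46=101110 pc4: +16 =100
r47=101111 pc5: +32 =132
r48=110000 pc2: +4 =136
r49=110001 pc3: +8 =144
r50=110010 pc3: +8 =152
r51=110011 pc4: +16 =168
r52=110100 pc3: +8 =176
r53=110101 pc4: +16 =192
r54=110110 pc4: +16 =208
r55=110111 pc5: +32 =240
r56=111000 pc3: +8 =248
r57=111001 pc4: +16 =264
r58=111010 pc4: +16 =280
r59=111011 pc5: +32 =312
r60=111100 pc4: +16 =328
r61=111101 pc5: +32 =360
r62=111110 pc5: +32 =392
r63=111111 pc6: +64 =456
r64=1000000 pc1: +2 =458
r65=1000001 pc2: +4 =462
r66=1000010 pc2: +4 =466
r67=1000011 pc3: +8 =474
r68=1000100 pc2: +4 =478
r69=1000101 pc3: +8 =486
r70=1000110 pc3: +8 =494
r71=1000111 pc4: +16 =510
r72=1001000 pc2: +4 =514
r73=1001001 pc3: +8 =522
r74=1001010 pc3: +8 =530
r75=1001011 pc4: +16 =546
r76=1001100 pc3: +8 =554
r77=1001101 pc4: +16 =570
r78=1001110 pc4: +16 =586
r79=1001111 pc5: +32 =618
r80=1010000 pc2: +4 =622
r81=1010001 pc3: +8 =630
r82=1010010 pc3: +8 =638
r83=1010011 pc4: +16 =654
r84=1010100 pc3: +8 =662
r85=1010101 pc4: +16 =678
r86=1010110 pc4: +16 =694
r87=1010111 pc5: +32 =726
r88=1011000 pc3: +8 =734
r89=1011001 pc4: +16 =750
r90=1011010 pc4: +16 =766
r91=1011011 pc5: +32 =798
r92=1011100 pc4: +16 =814
r93=1011101 pc5: +32 =846
r94=1011110 pc5: +32 =878
r95=1011111 pc6: +64 =942
r96=1100000 pc2: +4 =946
r97=1100001 pc3: +8 =954
r98=1100010 pc3: +8 =962
r99=1100011 pc4: +16 =978
r100=1100100 pc3: +8 =986
r101=1100101 pc4: +16 =1002
r102=1100110 pc4: +16 =1018
r103=1100111 pc5: +32 =1050
r104=1101000 pc3: +8 =1058
r105=1101001 pc4: +16 =1074
r106=1101010 pc4: +16 =1090
r107=1101011 pc5: +32 =1122
r108=1101100 pc4: +16 =1138

Answer: 1138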